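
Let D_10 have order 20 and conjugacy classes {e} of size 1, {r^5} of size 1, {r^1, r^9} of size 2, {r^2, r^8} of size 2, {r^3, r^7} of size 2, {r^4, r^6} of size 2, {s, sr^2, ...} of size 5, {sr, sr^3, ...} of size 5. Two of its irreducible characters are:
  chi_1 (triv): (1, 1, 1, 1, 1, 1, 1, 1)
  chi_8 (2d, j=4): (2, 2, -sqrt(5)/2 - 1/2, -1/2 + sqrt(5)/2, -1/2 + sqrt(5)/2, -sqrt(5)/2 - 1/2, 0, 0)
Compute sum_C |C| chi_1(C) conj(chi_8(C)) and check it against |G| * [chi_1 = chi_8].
Sum = 0; so <chi_1, chi_8> = 0 (distinct irreducibles are orthogonal).

Working: Compute term by term over conjugacy classes (|C| * chi_1(C) * conj(chi_8(C))):
  1*(1)*conj(2) + 1*(1)*conj(2) + 2*(1)*conj(-sqrt(5)/2 - 1/2) + 2*(1)*conj(-1/2 + sqrt(5)/2) + 2*(1)*conj(-1/2 + sqrt(5)/2) + 2*(1)*conj(-sqrt(5)/2 - 1/2) + 5*(1)*conj(0) + 5*(1)*conj(0)
  = (2) + (2) + (-sqrt(5) - 1) + (-1 + sqrt(5)) + (-1 + sqrt(5)) + (-sqrt(5) - 1) + (0) + (0)
  = 0.
Dividing by |G| = 20 gives 0/20 = 0, matching the row-orthogonality relation <chi_1, chi_8> = [chi_1 = chi_8].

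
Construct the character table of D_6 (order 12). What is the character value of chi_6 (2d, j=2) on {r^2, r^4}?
Conjugacy classes: {e} of size 1, {r^3} of size 1, {r^1, r^5} of size 2, {r^2, r^4} of size 2, {s, sr^2, ...} of size 3, {sr, sr^3, ...} of size 3.
Character table:
  irrep \ class              {e} (size 1)  {r^3} (size 1)  {r^1, r^5} (size 2)  {r^2, r^4} (size 2)  {s, sr^2, ...} (size 3)  {sr, sr^3, ...} (size 3)
  chi_1 (triv)               1             1               1                    1                    1                        1                       
  chi_2 (sign: r->1, s->-1)  1             1               1                    1                    -1                       -1                      
  chi_3 (r->-1, s->1)        1             -1              -1                   1                    1                        -1                      
  chi_4 (r->-1, s->-1)       1             -1              -1                   1                    -1                       1                       
  chi_5 (2d, j=1)            2             -2              1                    -1                   0                        0                       
  chi_6 (2d, j=2)            2             2               -1                   -1                   0                        0                       

Spot check: chi_6 (2d, j=2) on {r^2, r^4} = -1.

Solution. D_6 has order 2*6 = 12 with 6 conjugacy classes, hence 6 irreducibles. Sum of squared dims 1 + 1 + 1 + 1 + 4 + 4 = 12 = |G|. Linear characters come from the abelianisation; the 2-dimensional irreps have character r^k -> 2*cos(2*pi*j*k/6), reflections -> 0.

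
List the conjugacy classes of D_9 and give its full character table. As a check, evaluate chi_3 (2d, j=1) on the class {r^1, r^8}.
Conjugacy classes: {e} of size 1, {r^1, r^8} of size 2, {r^2, r^7} of size 2, {r^3, r^6} of size 2, {r^4, r^5} of size 2, {s, sr, ..., sr^8} of size 9.
Character table:
  irrep \ class              {e} (size 1)  {r^1, r^8} (size 2)  {r^2, r^7} (size 2)  {r^3, r^6} (size 2)  {r^4, r^5} (size 2)  {s, sr, ..., sr^8} (size 9)
  chi_1 (triv)               1             1                    1                    1                    1                    1                          
  chi_2 (sign: r->1, s->-1)  1             1                    1                    1                    1                    -1                         
  chi_3 (2d, j=1)            2             2*cos(2*pi/9)        2*cos(4*pi/9)        -1                   -2*cos(pi/9)         0                          
  chi_4 (2d, j=2)            2             2*cos(4*pi/9)        -2*cos(pi/9)         -1                   2*cos(2*pi/9)        0                          
  chi_5 (2d, j=3)            2             -1                   -1                   2                    -1                   0                          
  chi_6 (2d, j=4)            2             -2*cos(pi/9)         2*cos(2*pi/9)        -1                   2*cos(4*pi/9)        0                          

Spot check: chi_3 (2d, j=1) on {r^1, r^8} = 2*cos(2*pi/9).

Solution. D_9 has order 2*9 = 18 with 6 conjugacy classes, hence 6 irreducibles. Sum of squared dims 1 + 1 + 4 + 4 + 4 + 4 = 18 = |G|. Linear characters come from the abelianisation; the 2-dimensional irreps have character r^k -> 2*cos(2*pi*j*k/9), reflections -> 0.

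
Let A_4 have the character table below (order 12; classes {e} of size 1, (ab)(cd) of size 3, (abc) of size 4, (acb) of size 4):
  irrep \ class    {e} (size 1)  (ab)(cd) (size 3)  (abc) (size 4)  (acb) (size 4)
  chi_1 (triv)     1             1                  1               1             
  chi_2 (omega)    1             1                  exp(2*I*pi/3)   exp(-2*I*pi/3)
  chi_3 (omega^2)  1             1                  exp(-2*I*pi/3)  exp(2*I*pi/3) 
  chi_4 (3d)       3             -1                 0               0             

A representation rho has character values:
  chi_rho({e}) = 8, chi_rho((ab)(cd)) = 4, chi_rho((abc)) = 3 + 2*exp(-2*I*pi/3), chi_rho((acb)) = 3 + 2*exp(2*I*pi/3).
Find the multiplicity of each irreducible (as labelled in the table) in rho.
Multiplicities: chi_1: 3, chi_2: 0, chi_3: 2, chi_4: 1.

Argument: Use <chi_rho, chi> = (1/|G|) sum_C |C| * chi_rho(C) * conj(chi(C)) with |G| = 12 for each irreducible chi in the table:
  <chi_rho, chi_1> = (1/12)[1*(8)*conj(1) + 3*(4)*conj(1) + 4*(3 + 2*exp(-2*I*pi/3))*conj(1) + 4*(3 + 2*exp(2*I*pi/3))*conj(1)]
      = (1/12)[(8) + (12) + (12 + 8*exp(-2*I*pi/3)) + (12 + 8*exp(2*I*pi/3))] = 36/12 = 3
  <chi_rho, chi_2> = (1/12)[1*(8)*conj(1) + 3*(4)*conj(1) + 4*(3 + 2*exp(-2*I*pi/3))*conj(exp(2*I*pi/3)) + 4*(3 + 2*exp(2*I*pi/3))*conj(exp(-2*I*pi/3))]
      = (1/12)[(8) + (12) + (12*exp(-2*I*pi/3) + 8*exp(2*I*pi/3)) + (8*exp(-2*I*pi/3) + 12*exp(2*I*pi/3))] = 0/12 = 0
  <chi_rho, chi_3> = (1/12)[1*(8)*conj(1) + 3*(4)*conj(1) + 4*(3 + 2*exp(-2*I*pi/3))*conj(exp(-2*I*pi/3)) + 4*(3 + 2*exp(2*I*pi/3))*conj(exp(2*I*pi/3))]
      = (1/12)[(8) + (12) + (8 + 12*exp(2*I*pi/3)) + (8 + 12*exp(-2*I*pi/3))] = 24/12 = 2
  <chi_rho, chi_4> = (1/12)[1*(8)*conj(3) + 3*(4)*conj(-1) + 4*(3 + 2*exp(-2*I*pi/3))*conj(0) + 4*(3 + 2*exp(2*I*pi/3))*conj(0)]
      = (1/12)[(24) + (-12) + (0) + (0)] = 12/12 = 1
(Exp terms are combined using exp(i*s)*conj(exp(i*t)) = exp(i*(s-t)), and sums of them are collapsed using the identity that for every m > 1 the m distinct m-th roots of unity sum to 0, e.g. 1 + exp(2*I*pi/3) + exp(-2*I*pi/3) = 0.)
Dimension check: dim(rho) = sum (mult * dim) = 3*1 + 0*1 + 2*1 + 1*3 = 8 = chi_rho(e) = 8.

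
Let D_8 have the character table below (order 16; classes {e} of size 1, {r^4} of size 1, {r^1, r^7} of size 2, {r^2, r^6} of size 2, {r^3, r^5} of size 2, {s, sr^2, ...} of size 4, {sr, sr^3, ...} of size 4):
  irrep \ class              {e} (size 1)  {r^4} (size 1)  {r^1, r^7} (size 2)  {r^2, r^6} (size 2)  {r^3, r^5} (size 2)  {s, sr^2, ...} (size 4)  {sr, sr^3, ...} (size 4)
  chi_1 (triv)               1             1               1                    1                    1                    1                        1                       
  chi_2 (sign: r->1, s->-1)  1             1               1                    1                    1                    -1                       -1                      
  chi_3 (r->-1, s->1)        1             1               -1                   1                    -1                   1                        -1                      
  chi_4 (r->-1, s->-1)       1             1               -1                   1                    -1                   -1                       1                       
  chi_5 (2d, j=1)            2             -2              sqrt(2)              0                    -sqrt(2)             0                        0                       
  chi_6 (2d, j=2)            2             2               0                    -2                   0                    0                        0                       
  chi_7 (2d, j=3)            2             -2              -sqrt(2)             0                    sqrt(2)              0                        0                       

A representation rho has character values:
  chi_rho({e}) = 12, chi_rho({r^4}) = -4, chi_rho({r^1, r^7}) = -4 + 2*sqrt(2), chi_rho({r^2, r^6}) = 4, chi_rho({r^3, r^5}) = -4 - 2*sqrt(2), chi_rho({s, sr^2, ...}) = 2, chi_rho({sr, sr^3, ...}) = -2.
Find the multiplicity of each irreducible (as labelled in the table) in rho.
Multiplicities: chi_1: 0, chi_2: 0, chi_3: 3, chi_4: 1, chi_5: 3, chi_6: 0, chi_7: 1.

Use <chi_rho, chi> = (1/|G|) sum_C |C| * chi_rho(C) * conj(chi(C)) with |G| = 16 for each irreducible chi in the table:
  <chi_rho, chi_1> = (1/16)[1*(12)*conj(1) + 1*(-4)*conj(1) + 2*(-4 + 2*sqrt(2))*conj(1) + 2*(4)*conj(1) + 2*(-4 - 2*sqrt(2))*conj(1) + 4*(2)*conj(1) + 4*(-2)*conj(1)]
      = (1/16)[(12) + (-4) + (-8 + 4*sqrt(2)) + (8) + (-8 - 4*sqrt(2)) + (8) + (-8)] = 0/16 = 0
  <chi_rho, chi_2> = (1/16)[1*(12)*conj(1) + 1*(-4)*conj(1) + 2*(-4 + 2*sqrt(2))*conj(1) + 2*(4)*conj(1) + 2*(-4 - 2*sqrt(2))*conj(1) + 4*(2)*conj(-1) + 4*(-2)*conj(-1)]
      = (1/16)[(12) + (-4) + (-8 + 4*sqrt(2)) + (8) + (-8 - 4*sqrt(2)) + (-8) + (8)] = 0/16 = 0
  <chi_rho, chi_3> = (1/16)[1*(12)*conj(1) + 1*(-4)*conj(1) + 2*(-4 + 2*sqrt(2))*conj(-1) + 2*(4)*conj(1) + 2*(-4 - 2*sqrt(2))*conj(-1) + 4*(2)*conj(1) + 4*(-2)*conj(-1)]
      = (1/16)[(12) + (-4) + (8 - 4*sqrt(2)) + (8) + (4*sqrt(2) + 8) + (8) + (8)] = 48/16 = 3
  <chi_rho, chi_4> = (1/16)[1*(12)*conj(1) + 1*(-4)*conj(1) + 2*(-4 + 2*sqrt(2))*conj(-1) + 2*(4)*conj(1) + 2*(-4 - 2*sqrt(2))*conj(-1) + 4*(2)*conj(-1) + 4*(-2)*conj(1)]
      = (1/16)[(12) + (-4) + (8 - 4*sqrt(2)) + (8) + (4*sqrt(2) + 8) + (-8) + (-8)] = 16/16 = 1
  <chi_rho, chi_5> = (1/16)[1*(12)*conj(2) + 1*(-4)*conj(-2) + 2*(-4 + 2*sqrt(2))*conj(sqrt(2)) + 2*(4)*conj(0) + 2*(-4 - 2*sqrt(2))*conj(-sqrt(2)) + 4*(2)*conj(0) + 4*(-2)*conj(0)]
      = (1/16)[(24) + (8) + (8 - 8*sqrt(2)) + (0) + (8 + 8*sqrt(2)) + (0) + (0)] = 48/16 = 3
  <chi_rho, chi_6> = (1/16)[1*(12)*conj(2) + 1*(-4)*conj(2) + 2*(-4 + 2*sqrt(2))*conj(0) + 2*(4)*conj(-2) + 2*(-4 - 2*sqrt(2))*conj(0) + 4*(2)*conj(0) + 4*(-2)*conj(0)]
      = (1/16)[(24) + (-8) + (0) + (-16) + (0) + (0) + (0)] = 0/16 = 0
  <chi_rho, chi_7> = (1/16)[1*(12)*conj(2) + 1*(-4)*conj(-2) + 2*(-4 + 2*sqrt(2))*conj(-sqrt(2)) + 2*(4)*conj(0) + 2*(-4 - 2*sqrt(2))*conj(sqrt(2)) + 4*(2)*conj(0) + 4*(-2)*conj(0)]
      = (1/16)[(24) + (8) + (-8 + 8*sqrt(2)) + (0) + (-8*sqrt(2) - 8) + (0) + (0)] = 16/16 = 1
Dimension check: dim(rho) = sum (mult * dim) = 0*1 + 0*1 + 3*1 + 1*1 + 3*2 + 0*2 + 1*2 = 12 = chi_rho(e) = 12.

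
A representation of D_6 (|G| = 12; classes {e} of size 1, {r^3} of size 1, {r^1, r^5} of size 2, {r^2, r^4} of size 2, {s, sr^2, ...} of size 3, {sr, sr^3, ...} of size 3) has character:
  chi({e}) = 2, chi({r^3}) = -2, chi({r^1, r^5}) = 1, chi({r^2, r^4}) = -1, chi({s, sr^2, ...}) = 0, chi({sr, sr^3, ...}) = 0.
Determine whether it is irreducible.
Irreducible: <chi, chi> = 1.

<chi, chi> = (1/|G|) sum_C |C| * |chi(C)|^2 = (1/12)[1*|2|^2 + 1*|-2|^2 + 2*|1|^2 + 2*|-1|^2 + 3*|0|^2 + 3*|0|^2]
  = (1/12)[(4) + (4) + (2) + (2) + (0) + (0)] = 12/12 = 1.
A character is irreducible iff <chi, chi> = 1, so this representation is irreducible.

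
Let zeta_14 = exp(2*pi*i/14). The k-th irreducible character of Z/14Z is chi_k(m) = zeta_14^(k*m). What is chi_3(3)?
chi_3(3) = zeta_14^9 = exp(-5*I*pi/7)

Justification: chi_3(3) = zeta_14^(3*3) = zeta_14^9. Since zeta_14^14 = 1, this equals zeta_14^9 = exp(2*pi*i*9/14) = exp(-5*I*pi/7).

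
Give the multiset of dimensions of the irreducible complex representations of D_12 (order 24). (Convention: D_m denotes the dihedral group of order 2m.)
Dimensions: 1, 1, 1, 1, 2, 2, 2, 2, 2

Working: There are 9 irreducibles (= number of conjugacy classes). Their dimensions d_i satisfy sum d_i^2 = |G| = 24: 1 + 1 + 1 + 1 + 4 + 4 + 4 + 4 + 4 = 24.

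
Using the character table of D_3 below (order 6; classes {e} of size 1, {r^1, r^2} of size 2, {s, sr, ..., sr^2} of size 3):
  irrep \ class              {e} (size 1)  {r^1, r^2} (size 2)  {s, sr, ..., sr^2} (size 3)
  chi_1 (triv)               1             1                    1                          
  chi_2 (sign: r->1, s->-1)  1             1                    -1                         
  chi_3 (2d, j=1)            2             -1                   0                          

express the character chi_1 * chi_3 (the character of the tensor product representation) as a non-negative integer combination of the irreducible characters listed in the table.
chi_1 tensor chi_3 = chi_3 (all other irreducibles have multiplicity 0).

Why: The character of a tensor product is the pointwise product (chi_1 * chi_3)(C) = chi_1(C) * chi_3(C):
  {e}: (1)*(2), {r^1, r^2}: (1)*(-1), {s, sr, ..., sr^2}: (1)*(0)
so (chi_1 * chi_3) takes values
  {e} -> 2, {r^1, r^2} -> -1, {s, sr, ..., sr^2} -> 0.
Now take the inner product of this character with each irreducible chi from the table, <chi_1*chi_3, chi> = (1/6) sum_C |C| (chi_1*chi_3)(C) conj(chi(C)):
  <chi_1*chi_3, chi_1> = (1/6)[1*(2)*conj(1) + 2*(-1)*conj(1) + 3*(0)*conj(1)]
      = (1/6)[(2) + (-2) + (0)] = 0/6 = 0
  <chi_1*chi_3, chi_2> = (1/6)[1*(2)*conj(1) + 2*(-1)*conj(1) + 3*(0)*conj(-1)]
      = (1/6)[(2) + (-2) + (0)] = 0/6 = 0
  <chi_1*chi_3, chi_3> = (1/6)[1*(2)*conj(2) + 2*(-1)*conj(-1) + 3*(0)*conj(0)]
      = (1/6)[(4) + (2) + (0)] = 6/6 = 1
Hence the multiplicities are chi_3: 1. Dimension check: dim(chi_1)*dim(chi_3) = 1*2 = 2 and sum (mult * dim) = 1*2 = 2.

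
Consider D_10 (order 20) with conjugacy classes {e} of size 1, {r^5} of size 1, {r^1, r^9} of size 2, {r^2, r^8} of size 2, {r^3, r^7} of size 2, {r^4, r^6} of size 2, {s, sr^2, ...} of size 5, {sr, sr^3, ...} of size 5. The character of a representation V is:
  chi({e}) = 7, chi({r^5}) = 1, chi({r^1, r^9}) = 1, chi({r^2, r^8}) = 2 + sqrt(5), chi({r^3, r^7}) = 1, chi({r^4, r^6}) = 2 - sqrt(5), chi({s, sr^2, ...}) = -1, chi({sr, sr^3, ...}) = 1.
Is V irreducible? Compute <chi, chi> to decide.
Not irreducible (reducible): <chi, chi> = 5 > 1.

Derivation: <chi, chi> = (1/|G|) sum_C |C| * |chi(C)|^2 = (1/20)[1*|7|^2 + 1*|1|^2 + 2*|1|^2 + 2*|2 + sqrt(5)|^2 + 2*|1|^2 + 2*|2 - sqrt(5)|^2 + 5*|-1|^2 + 5*|1|^2]
  = (1/20)[(49) + (1) + (2) + (8*sqrt(5) + 18) + (2) + (18 - 8*sqrt(5)) + (5) + (5)] = 100/20 = 5.
A character is irreducible iff <chi, chi> = 1, so this representation is reducible.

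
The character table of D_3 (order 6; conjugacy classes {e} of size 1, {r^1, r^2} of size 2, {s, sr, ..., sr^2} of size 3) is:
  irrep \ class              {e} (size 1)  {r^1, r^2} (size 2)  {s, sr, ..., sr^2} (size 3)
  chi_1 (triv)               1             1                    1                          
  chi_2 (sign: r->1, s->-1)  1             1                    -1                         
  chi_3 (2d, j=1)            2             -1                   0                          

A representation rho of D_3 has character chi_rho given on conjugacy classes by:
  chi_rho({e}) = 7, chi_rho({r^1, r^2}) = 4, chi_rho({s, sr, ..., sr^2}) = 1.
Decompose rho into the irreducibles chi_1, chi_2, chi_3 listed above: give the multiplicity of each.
Multiplicities: chi_1: 3, chi_2: 2, chi_3: 1.

Proof sketch: Use <chi_rho, chi> = (1/|G|) sum_C |C| * chi_rho(C) * conj(chi(C)) with |G| = 6 for each irreducible chi in the table:
  <chi_rho, chi_1> = (1/6)[1*(7)*conj(1) + 2*(4)*conj(1) + 3*(1)*conj(1)]
      = (1/6)[(7) + (8) + (3)] = 18/6 = 3
  <chi_rho, chi_2> = (1/6)[1*(7)*conj(1) + 2*(4)*conj(1) + 3*(1)*conj(-1)]
      = (1/6)[(7) + (8) + (-3)] = 12/6 = 2
  <chi_rho, chi_3> = (1/6)[1*(7)*conj(2) + 2*(4)*conj(-1) + 3*(1)*conj(0)]
      = (1/6)[(14) + (-8) + (0)] = 6/6 = 1
Dimension check: dim(rho) = sum (mult * dim) = 3*1 + 2*1 + 1*2 = 7 = chi_rho(e) = 7.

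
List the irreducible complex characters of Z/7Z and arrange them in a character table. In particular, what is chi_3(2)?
Character table of Z/7Z (irreps indexed chi_0,...,chi_6 with chi_k(m) = zeta_7^(k*m), zeta_7 = exp(2*pi*i/7)):
  irrep \ class  {0} (size 1)  {1} (size 1)    {2} (size 1)    {3} (size 1)    {4} (size 1)    {5} (size 1)    {6} (size 1)  
  chi_0          1             1               1               1               1               1               1             
  chi_1          1             exp(2*I*pi/7)   exp(4*I*pi/7)   exp(6*I*pi/7)   exp(-6*I*pi/7)  exp(-4*I*pi/7)  exp(-2*I*pi/7)
  chi_2          1             exp(4*I*pi/7)   exp(-6*I*pi/7)  exp(-2*I*pi/7)  exp(2*I*pi/7)   exp(6*I*pi/7)   exp(-4*I*pi/7)
  chi_3          1             exp(6*I*pi/7)   exp(-2*I*pi/7)  exp(4*I*pi/7)   exp(-4*I*pi/7)  exp(2*I*pi/7)   exp(-6*I*pi/7)
  chi_4          1             exp(-6*I*pi/7)  exp(2*I*pi/7)   exp(-4*I*pi/7)  exp(4*I*pi/7)   exp(-2*I*pi/7)  exp(6*I*pi/7) 
  chi_5          1             exp(-4*I*pi/7)  exp(6*I*pi/7)   exp(2*I*pi/7)   exp(-2*I*pi/7)  exp(-6*I*pi/7)  exp(4*I*pi/7) 
  chi_6          1             exp(-2*I*pi/7)  exp(-4*I*pi/7)  exp(-6*I*pi/7)  exp(6*I*pi/7)   exp(4*I*pi/7)   exp(2*I*pi/7) 

Spot check: chi_3(2) = zeta_7^(3*2) = zeta_7^6 = exp(-2*I*pi/7).

Details: Z/7Z is abelian, so all 7 irreducible complex representations are 1-dimensional. They are given by chi_k(m) = zeta_7^(k*m) for k = 0,...,6. Row orthogonality: sum_m chi_k(m) conj(chi_l(m)) = 7 * [k = l].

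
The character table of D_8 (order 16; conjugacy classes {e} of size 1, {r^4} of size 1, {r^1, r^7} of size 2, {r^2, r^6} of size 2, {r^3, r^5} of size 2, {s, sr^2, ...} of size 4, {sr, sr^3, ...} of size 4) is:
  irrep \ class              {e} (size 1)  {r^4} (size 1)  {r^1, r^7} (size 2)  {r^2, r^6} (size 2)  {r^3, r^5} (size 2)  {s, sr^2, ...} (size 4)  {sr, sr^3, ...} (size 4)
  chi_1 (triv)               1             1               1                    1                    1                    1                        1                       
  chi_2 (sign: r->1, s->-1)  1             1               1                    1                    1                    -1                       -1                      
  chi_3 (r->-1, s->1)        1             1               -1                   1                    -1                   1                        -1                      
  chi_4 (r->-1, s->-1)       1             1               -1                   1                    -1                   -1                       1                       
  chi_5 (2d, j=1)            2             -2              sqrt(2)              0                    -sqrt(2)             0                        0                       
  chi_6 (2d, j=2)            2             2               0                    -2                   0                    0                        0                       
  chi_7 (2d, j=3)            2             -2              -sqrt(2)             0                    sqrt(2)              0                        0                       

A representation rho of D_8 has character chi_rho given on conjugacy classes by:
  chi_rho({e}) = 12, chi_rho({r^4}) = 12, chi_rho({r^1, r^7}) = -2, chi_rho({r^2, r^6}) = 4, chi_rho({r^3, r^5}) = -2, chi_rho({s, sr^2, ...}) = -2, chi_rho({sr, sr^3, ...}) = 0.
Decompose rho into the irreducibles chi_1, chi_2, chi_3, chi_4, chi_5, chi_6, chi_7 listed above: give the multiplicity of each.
Multiplicities: chi_1: 1, chi_2: 2, chi_3: 2, chi_4: 3, chi_5: 0, chi_6: 2, chi_7: 0.

Why: Use <chi_rho, chi> = (1/|G|) sum_C |C| * chi_rho(C) * conj(chi(C)) with |G| = 16 for each irreducible chi in the table:
  <chi_rho, chi_1> = (1/16)[1*(12)*conj(1) + 1*(12)*conj(1) + 2*(-2)*conj(1) + 2*(4)*conj(1) + 2*(-2)*conj(1) + 4*(-2)*conj(1) + 4*(0)*conj(1)]
      = (1/16)[(12) + (12) + (-4) + (8) + (-4) + (-8) + (0)] = 16/16 = 1
  <chi_rho, chi_2> = (1/16)[1*(12)*conj(1) + 1*(12)*conj(1) + 2*(-2)*conj(1) + 2*(4)*conj(1) + 2*(-2)*conj(1) + 4*(-2)*conj(-1) + 4*(0)*conj(-1)]
      = (1/16)[(12) + (12) + (-4) + (8) + (-4) + (8) + (0)] = 32/16 = 2
  <chi_rho, chi_3> = (1/16)[1*(12)*conj(1) + 1*(12)*conj(1) + 2*(-2)*conj(-1) + 2*(4)*conj(1) + 2*(-2)*conj(-1) + 4*(-2)*conj(1) + 4*(0)*conj(-1)]
      = (1/16)[(12) + (12) + (4) + (8) + (4) + (-8) + (0)] = 32/16 = 2
  <chi_rho, chi_4> = (1/16)[1*(12)*conj(1) + 1*(12)*conj(1) + 2*(-2)*conj(-1) + 2*(4)*conj(1) + 2*(-2)*conj(-1) + 4*(-2)*conj(-1) + 4*(0)*conj(1)]
      = (1/16)[(12) + (12) + (4) + (8) + (4) + (8) + (0)] = 48/16 = 3
  <chi_rho, chi_5> = (1/16)[1*(12)*conj(2) + 1*(12)*conj(-2) + 2*(-2)*conj(sqrt(2)) + 2*(4)*conj(0) + 2*(-2)*conj(-sqrt(2)) + 4*(-2)*conj(0) + 4*(0)*conj(0)]
      = (1/16)[(24) + (-24) + (-4*sqrt(2)) + (0) + (4*sqrt(2)) + (0) + (0)] = 0/16 = 0
  <chi_rho, chi_6> = (1/16)[1*(12)*conj(2) + 1*(12)*conj(2) + 2*(-2)*conj(0) + 2*(4)*conj(-2) + 2*(-2)*conj(0) + 4*(-2)*conj(0) + 4*(0)*conj(0)]
      = (1/16)[(24) + (24) + (0) + (-16) + (0) + (0) + (0)] = 32/16 = 2
  <chi_rho, chi_7> = (1/16)[1*(12)*conj(2) + 1*(12)*conj(-2) + 2*(-2)*conj(-sqrt(2)) + 2*(4)*conj(0) + 2*(-2)*conj(sqrt(2)) + 4*(-2)*conj(0) + 4*(0)*conj(0)]
      = (1/16)[(24) + (-24) + (4*sqrt(2)) + (0) + (-4*sqrt(2)) + (0) + (0)] = 0/16 = 0
Dimension check: dim(rho) = sum (mult * dim) = 1*1 + 2*1 + 2*1 + 3*1 + 0*2 + 2*2 + 0*2 = 12 = chi_rho(e) = 12.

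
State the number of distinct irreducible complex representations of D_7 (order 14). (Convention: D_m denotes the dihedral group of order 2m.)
5

Proof sketch: The number of irreducible complex representations of a finite group equals its number of conjugacy classes. D_7 has 5 conjugacy classes ((n+3)/2 for n odd), so D_7 (order 14) has exactly 5 irreducible complex representations.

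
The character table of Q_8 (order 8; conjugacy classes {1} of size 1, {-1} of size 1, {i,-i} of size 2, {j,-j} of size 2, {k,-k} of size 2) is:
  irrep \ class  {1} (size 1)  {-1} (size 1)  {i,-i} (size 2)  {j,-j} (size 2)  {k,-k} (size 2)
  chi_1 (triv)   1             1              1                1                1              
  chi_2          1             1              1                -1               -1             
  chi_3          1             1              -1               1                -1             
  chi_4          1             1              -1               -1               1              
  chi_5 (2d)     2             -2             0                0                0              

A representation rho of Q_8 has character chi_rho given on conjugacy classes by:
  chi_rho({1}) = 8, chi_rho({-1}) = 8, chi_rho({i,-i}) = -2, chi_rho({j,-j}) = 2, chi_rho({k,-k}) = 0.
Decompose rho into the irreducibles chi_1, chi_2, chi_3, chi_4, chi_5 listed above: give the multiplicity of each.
Multiplicities: chi_1: 2, chi_2: 1, chi_3: 3, chi_4: 2, chi_5: 0.

Argument: Use <chi_rho, chi> = (1/|G|) sum_C |C| * chi_rho(C) * conj(chi(C)) with |G| = 8 for each irreducible chi in the table:
  <chi_rho, chi_1> = (1/8)[1*(8)*conj(1) + 1*(8)*conj(1) + 2*(-2)*conj(1) + 2*(2)*conj(1) + 2*(0)*conj(1)]
      = (1/8)[(8) + (8) + (-4) + (4) + (0)] = 16/8 = 2
  <chi_rho, chi_2> = (1/8)[1*(8)*conj(1) + 1*(8)*conj(1) + 2*(-2)*conj(1) + 2*(2)*conj(-1) + 2*(0)*conj(-1)]
      = (1/8)[(8) + (8) + (-4) + (-4) + (0)] = 8/8 = 1
  <chi_rho, chi_3> = (1/8)[1*(8)*conj(1) + 1*(8)*conj(1) + 2*(-2)*conj(-1) + 2*(2)*conj(1) + 2*(0)*conj(-1)]
      = (1/8)[(8) + (8) + (4) + (4) + (0)] = 24/8 = 3
  <chi_rho, chi_4> = (1/8)[1*(8)*conj(1) + 1*(8)*conj(1) + 2*(-2)*conj(-1) + 2*(2)*conj(-1) + 2*(0)*conj(1)]
      = (1/8)[(8) + (8) + (4) + (-4) + (0)] = 16/8 = 2
  <chi_rho, chi_5> = (1/8)[1*(8)*conj(2) + 1*(8)*conj(-2) + 2*(-2)*conj(0) + 2*(2)*conj(0) + 2*(0)*conj(0)]
      = (1/8)[(16) + (-16) + (0) + (0) + (0)] = 0/8 = 0
Dimension check: dim(rho) = sum (mult * dim) = 2*1 + 1*1 + 3*1 + 2*1 + 0*2 = 8 = chi_rho(e) = 8.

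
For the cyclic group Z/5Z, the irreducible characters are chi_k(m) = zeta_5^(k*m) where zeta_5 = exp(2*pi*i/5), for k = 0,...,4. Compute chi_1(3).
chi_1(3) = zeta_5^3 = exp(-4*I*pi/5)

Reasoning: chi_1(3) = zeta_5^(1*3) = zeta_5^3. Since zeta_5^5 = 1, this equals zeta_5^3 = exp(2*pi*i*3/5) = exp(-4*I*pi/5).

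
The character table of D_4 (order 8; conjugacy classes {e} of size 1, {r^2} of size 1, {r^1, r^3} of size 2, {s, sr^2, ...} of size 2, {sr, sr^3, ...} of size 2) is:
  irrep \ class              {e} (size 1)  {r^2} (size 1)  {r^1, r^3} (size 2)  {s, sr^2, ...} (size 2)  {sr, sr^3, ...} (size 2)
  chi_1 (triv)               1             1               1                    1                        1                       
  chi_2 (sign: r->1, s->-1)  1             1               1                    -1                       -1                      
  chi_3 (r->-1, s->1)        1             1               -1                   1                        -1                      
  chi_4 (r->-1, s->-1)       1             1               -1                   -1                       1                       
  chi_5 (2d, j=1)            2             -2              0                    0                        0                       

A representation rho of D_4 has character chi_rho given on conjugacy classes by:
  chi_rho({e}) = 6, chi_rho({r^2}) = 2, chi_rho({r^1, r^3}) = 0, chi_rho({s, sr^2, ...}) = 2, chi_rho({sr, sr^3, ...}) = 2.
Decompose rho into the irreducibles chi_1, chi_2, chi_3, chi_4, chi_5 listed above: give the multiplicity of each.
Multiplicities: chi_1: 2, chi_2: 0, chi_3: 1, chi_4: 1, chi_5: 1.

Solution. Use <chi_rho, chi> = (1/|G|) sum_C |C| * chi_rho(C) * conj(chi(C)) with |G| = 8 for each irreducible chi in the table:
  <chi_rho, chi_1> = (1/8)[1*(6)*conj(1) + 1*(2)*conj(1) + 2*(0)*conj(1) + 2*(2)*conj(1) + 2*(2)*conj(1)]
      = (1/8)[(6) + (2) + (0) + (4) + (4)] = 16/8 = 2
  <chi_rho, chi_2> = (1/8)[1*(6)*conj(1) + 1*(2)*conj(1) + 2*(0)*conj(1) + 2*(2)*conj(-1) + 2*(2)*conj(-1)]
      = (1/8)[(6) + (2) + (0) + (-4) + (-4)] = 0/8 = 0
  <chi_rho, chi_3> = (1/8)[1*(6)*conj(1) + 1*(2)*conj(1) + 2*(0)*conj(-1) + 2*(2)*conj(1) + 2*(2)*conj(-1)]
      = (1/8)[(6) + (2) + (0) + (4) + (-4)] = 8/8 = 1
  <chi_rho, chi_4> = (1/8)[1*(6)*conj(1) + 1*(2)*conj(1) + 2*(0)*conj(-1) + 2*(2)*conj(-1) + 2*(2)*conj(1)]
      = (1/8)[(6) + (2) + (0) + (-4) + (4)] = 8/8 = 1
  <chi_rho, chi_5> = (1/8)[1*(6)*conj(2) + 1*(2)*conj(-2) + 2*(0)*conj(0) + 2*(2)*conj(0) + 2*(2)*conj(0)]
      = (1/8)[(12) + (-4) + (0) + (0) + (0)] = 8/8 = 1
Dimension check: dim(rho) = sum (mult * dim) = 2*1 + 0*1 + 1*1 + 1*1 + 1*2 = 6 = chi_rho(e) = 6.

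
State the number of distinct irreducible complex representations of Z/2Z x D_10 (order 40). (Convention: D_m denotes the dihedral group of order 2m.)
16

Solution. The number of irreducible complex representations of a finite group equals its number of conjugacy classes. For a direct product, #classes(G x H) = #classes(G) * #classes(H). Z/2Z has 2 classes (abelian), D_10 has 8 classes, so 2 * 8 = 16, so Z/2Z x D_10 (order 40) has exactly 16 irreducible complex representations.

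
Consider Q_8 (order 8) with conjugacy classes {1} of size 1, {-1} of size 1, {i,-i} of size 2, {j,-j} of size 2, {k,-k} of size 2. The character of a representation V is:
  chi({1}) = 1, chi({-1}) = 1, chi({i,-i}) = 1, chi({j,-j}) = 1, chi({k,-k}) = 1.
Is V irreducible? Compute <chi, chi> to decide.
Irreducible: <chi, chi> = 1.

Details: <chi, chi> = (1/|G|) sum_C |C| * |chi(C)|^2 = (1/8)[1*|1|^2 + 1*|1|^2 + 2*|1|^2 + 2*|1|^2 + 2*|1|^2]
  = (1/8)[(1) + (1) + (2) + (2) + (2)] = 8/8 = 1.
A character is irreducible iff <chi, chi> = 1, so this representation is irreducible.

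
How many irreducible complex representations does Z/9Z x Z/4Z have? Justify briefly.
36

Working: The number of irreducible complex representations of a finite group equals its number of conjugacy classes. Z/9Z x Z/4Z is abelian of order 36, so every element is its own conjugacy class: 36 classes, so Z/9Z x Z/4Z (order 36) has exactly 36 irreducible complex representations.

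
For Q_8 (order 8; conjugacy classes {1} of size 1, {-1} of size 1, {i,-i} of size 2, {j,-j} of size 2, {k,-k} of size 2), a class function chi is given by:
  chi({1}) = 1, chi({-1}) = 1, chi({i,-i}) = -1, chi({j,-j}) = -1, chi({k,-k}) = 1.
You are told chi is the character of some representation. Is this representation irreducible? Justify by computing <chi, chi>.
Irreducible: <chi, chi> = 1.

Derivation: <chi, chi> = (1/|G|) sum_C |C| * |chi(C)|^2 = (1/8)[1*|1|^2 + 1*|1|^2 + 2*|-1|^2 + 2*|-1|^2 + 2*|1|^2]
  = (1/8)[(1) + (1) + (2) + (2) + (2)] = 8/8 = 1.
A character is irreducible iff <chi, chi> = 1, so this representation is irreducible.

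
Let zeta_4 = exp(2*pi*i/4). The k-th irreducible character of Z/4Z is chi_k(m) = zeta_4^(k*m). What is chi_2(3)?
chi_2(3) = zeta_4^6 = -1

chi_2(3) = zeta_4^(2*3) = zeta_4^6. Since zeta_4^4 = 1, this equals zeta_4^2 = exp(2*pi*i*2/4) = -1.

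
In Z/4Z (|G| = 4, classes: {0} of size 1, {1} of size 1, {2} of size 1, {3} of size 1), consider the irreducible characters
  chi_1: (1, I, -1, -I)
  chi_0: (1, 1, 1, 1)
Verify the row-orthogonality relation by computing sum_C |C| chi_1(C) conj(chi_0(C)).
Sum = 0; so <chi_1, chi_0> = 0 (distinct irreducibles are orthogonal).

Argument: Compute term by term over conjugacy classes (|C| * chi_1(C) * conj(chi_0(C))):
  1*(1)*conj(1) + 1*(I)*conj(1) + 1*(-1)*conj(1) + 1*(-I)*conj(1)
  = (1) + (I) + (-1) + (-I)
  = 0.
(Exp terms are combined using exp(i*s)*conj(exp(i*t)) = exp(i*(s-t)), and sums of them are collapsed using the identity that for every m > 1 the m distinct m-th roots of unity sum to 0, e.g. 1 + exp(2*I*pi/3) + exp(-2*I*pi/3) = 0.)
Dividing by |G| = 4 gives 0/4 = 0, matching the row-orthogonality relation <chi_1, chi_0> = [chi_1 = chi_0].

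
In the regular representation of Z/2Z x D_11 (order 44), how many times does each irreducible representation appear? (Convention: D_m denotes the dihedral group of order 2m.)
Each irreducible V_i of dimension d_i appears with multiplicity d_i, i.e. rho_reg = (direct sum over all irreducibles V_i) d_i V_i. The irreducible dimensions for Z/2Z x D_11 are 1, 1, 1, 1, 2, 2, 2, 2, 2, 2, 2, 2, 2, 2: 4 irreducibles of dimension 1, each with multiplicity 1; 10 irreducibles of dimension 2, each with multiplicity 2. Total dimension 4*1*1 + 10*2*2 = 44 = |G|.

Proof sketch: General theorem: in the regular representation of a finite group G, each irreducible appears with multiplicity equal to its dimension. Check: dim(rho_reg) = sum d_i^2 = 1 + 1 + 1 + 1 + 4 + 4 + 4 + 4 + 4 + 4 + 4 + 4 + 4 + 4 = 44 = |G|.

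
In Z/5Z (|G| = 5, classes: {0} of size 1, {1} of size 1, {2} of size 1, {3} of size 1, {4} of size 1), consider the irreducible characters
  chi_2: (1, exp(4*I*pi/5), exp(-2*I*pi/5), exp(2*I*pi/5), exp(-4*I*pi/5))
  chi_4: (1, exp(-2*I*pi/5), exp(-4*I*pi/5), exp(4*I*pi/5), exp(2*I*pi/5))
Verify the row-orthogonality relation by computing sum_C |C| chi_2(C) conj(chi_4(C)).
Sum = 0; so <chi_2, chi_4> = 0 (distinct irreducibles are orthogonal).

Proof sketch: Compute term by term over conjugacy classes (|C| * chi_2(C) * conj(chi_4(C))):
  1*(1)*conj(1) + 1*(exp(4*I*pi/5))*conj(exp(-2*I*pi/5)) + 1*(exp(-2*I*pi/5))*conj(exp(-4*I*pi/5)) + 1*(exp(2*I*pi/5))*conj(exp(4*I*pi/5)) + 1*(exp(-4*I*pi/5))*conj(exp(2*I*pi/5))
  = (1) + (exp(-4*I*pi/5)) + (exp(2*I*pi/5)) + (exp(-2*I*pi/5)) + (exp(4*I*pi/5))
  = 0.
(Exp terms are combined using exp(i*s)*conj(exp(i*t)) = exp(i*(s-t)), and sums of them are collapsed using the identity that for every m > 1 the m distinct m-th roots of unity sum to 0, e.g. 1 + exp(2*I*pi/3) + exp(-2*I*pi/3) = 0.)
Dividing by |G| = 5 gives 0/5 = 0, matching the row-orthogonality relation <chi_2, chi_4> = [chi_2 = chi_4].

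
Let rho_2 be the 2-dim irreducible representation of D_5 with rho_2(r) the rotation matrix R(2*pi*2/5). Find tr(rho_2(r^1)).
chi_{rho_2}(r^1) = 2*cos(2*pi*2*1/5) = -sqrt(5)/2 - 1/2

Justification: rho_2(r^1) is rotation by angle 2*pi*2*1/5, whose trace is 2*cos(2*pi*2*1/5) = -sqrt(5)/2 - 1/2.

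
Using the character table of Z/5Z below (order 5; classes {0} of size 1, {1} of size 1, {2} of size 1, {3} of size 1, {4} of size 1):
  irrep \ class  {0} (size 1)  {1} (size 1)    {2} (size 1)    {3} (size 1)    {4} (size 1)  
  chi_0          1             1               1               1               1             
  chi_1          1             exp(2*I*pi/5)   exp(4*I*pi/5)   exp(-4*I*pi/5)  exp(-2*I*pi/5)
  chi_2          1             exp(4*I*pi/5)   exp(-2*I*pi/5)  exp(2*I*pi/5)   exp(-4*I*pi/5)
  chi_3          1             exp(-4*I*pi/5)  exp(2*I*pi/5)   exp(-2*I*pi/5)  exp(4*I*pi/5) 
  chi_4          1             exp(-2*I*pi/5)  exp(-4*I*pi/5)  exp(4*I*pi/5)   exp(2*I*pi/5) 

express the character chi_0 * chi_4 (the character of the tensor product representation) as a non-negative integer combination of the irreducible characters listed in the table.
chi_0 tensor chi_4 = chi_4 (all other irreducibles have multiplicity 0).

The character of a tensor product is the pointwise product (chi_0 * chi_4)(C) = chi_0(C) * chi_4(C):
  {0}: (1)*(1), {1}: (1)*(exp(-2*I*pi/5)), {2}: (1)*(exp(-4*I*pi/5)), {3}: (1)*(exp(4*I*pi/5)), {4}: (1)*(exp(2*I*pi/5))
so (chi_0 * chi_4) takes values
  {0} -> 1, {1} -> exp(-2*I*pi/5), {2} -> exp(-4*I*pi/5), {3} -> exp(4*I*pi/5), {4} -> exp(2*I*pi/5).
Now take the inner product of this character with each irreducible chi from the table, <chi_0*chi_4, chi> = (1/5) sum_C |C| (chi_0*chi_4)(C) conj(chi(C)):
  <chi_0*chi_4, chi_0> = (1/5)[1*(1)*conj(1) + 1*(exp(-2*I*pi/5))*conj(1) + 1*(exp(-4*I*pi/5))*conj(1) + 1*(exp(4*I*pi/5))*conj(1) + 1*(exp(2*I*pi/5))*conj(1)]
      = (1/5)[(1) + (exp(-2*I*pi/5)) + (exp(-4*I*pi/5)) + (exp(4*I*pi/5)) + (exp(2*I*pi/5))] = 0/5 = 0
  <chi_0*chi_4, chi_1> = (1/5)[1*(1)*conj(1) + 1*(exp(-2*I*pi/5))*conj(exp(2*I*pi/5)) + 1*(exp(-4*I*pi/5))*conj(exp(4*I*pi/5)) + 1*(exp(4*I*pi/5))*conj(exp(-4*I*pi/5)) + 1*(exp(2*I*pi/5))*conj(exp(-2*I*pi/5))]
      = (1/5)[(1) + (exp(-4*I*pi/5)) + (exp(2*I*pi/5)) + (exp(-2*I*pi/5)) + (exp(4*I*pi/5))] = 0/5 = 0
  <chi_0*chi_4, chi_2> = (1/5)[1*(1)*conj(1) + 1*(exp(-2*I*pi/5))*conj(exp(4*I*pi/5)) + 1*(exp(-4*I*pi/5))*conj(exp(-2*I*pi/5)) + 1*(exp(4*I*pi/5))*conj(exp(2*I*pi/5)) + 1*(exp(2*I*pi/5))*conj(exp(-4*I*pi/5))]
      = (1/5)[(1) + (exp(4*I*pi/5)) + (exp(-2*I*pi/5)) + (exp(2*I*pi/5)) + (exp(-4*I*pi/5))] = 0/5 = 0
  <chi_0*chi_4, chi_3> = (1/5)[1*(1)*conj(1) + 1*(exp(-2*I*pi/5))*conj(exp(-4*I*pi/5)) + 1*(exp(-4*I*pi/5))*conj(exp(2*I*pi/5)) + 1*(exp(4*I*pi/5))*conj(exp(-2*I*pi/5)) + 1*(exp(2*I*pi/5))*conj(exp(4*I*pi/5))]
      = (1/5)[(1) + (exp(2*I*pi/5)) + (exp(4*I*pi/5)) + (exp(-4*I*pi/5)) + (exp(-2*I*pi/5))] = 0/5 = 0
  <chi_0*chi_4, chi_4> = (1/5)[1*(1)*conj(1) + 1*(exp(-2*I*pi/5))*conj(exp(-2*I*pi/5)) + 1*(exp(-4*I*pi/5))*conj(exp(-4*I*pi/5)) + 1*(exp(4*I*pi/5))*conj(exp(4*I*pi/5)) + 1*(exp(2*I*pi/5))*conj(exp(2*I*pi/5))]
      = (1/5)[(1) + (1) + (1) + (1) + (1)] = 5/5 = 1
(Exp terms are combined using exp(i*s)*conj(exp(i*t)) = exp(i*(s-t)), and sums of them are collapsed using the identity that for every m > 1 the m distinct m-th roots of unity sum to 0, e.g. 1 + exp(2*I*pi/3) + exp(-2*I*pi/3) = 0.)
Hence the multiplicities are chi_4: 1. Dimension check: dim(chi_0)*dim(chi_4) = 1*1 = 1 and sum (mult * dim) = 1*1 = 1.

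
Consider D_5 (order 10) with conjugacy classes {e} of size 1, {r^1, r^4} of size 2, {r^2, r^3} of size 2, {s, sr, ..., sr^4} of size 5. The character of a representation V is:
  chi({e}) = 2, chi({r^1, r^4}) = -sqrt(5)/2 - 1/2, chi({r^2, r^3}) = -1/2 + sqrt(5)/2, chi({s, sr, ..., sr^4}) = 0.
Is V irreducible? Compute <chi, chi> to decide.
Irreducible: <chi, chi> = 1.

Justification: <chi, chi> = (1/|G|) sum_C |C| * |chi(C)|^2 = (1/10)[1*|2|^2 + 2*|-sqrt(5)/2 - 1/2|^2 + 2*|-1/2 + sqrt(5)/2|^2 + 5*|0|^2]
  = (1/10)[(4) + (sqrt(5) + 3) + (3 - sqrt(5)) + (0)] = 10/10 = 1.
A character is irreducible iff <chi, chi> = 1, so this representation is irreducible.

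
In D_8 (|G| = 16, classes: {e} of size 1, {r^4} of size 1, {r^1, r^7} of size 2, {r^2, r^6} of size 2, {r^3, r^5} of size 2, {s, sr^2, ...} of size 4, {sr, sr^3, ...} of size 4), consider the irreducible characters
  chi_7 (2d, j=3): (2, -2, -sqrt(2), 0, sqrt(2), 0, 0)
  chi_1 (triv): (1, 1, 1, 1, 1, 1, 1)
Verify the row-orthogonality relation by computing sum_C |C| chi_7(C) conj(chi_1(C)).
Sum = 0; so <chi_7, chi_1> = 0 (distinct irreducibles are orthogonal).

Argument: Compute term by term over conjugacy classes (|C| * chi_7(C) * conj(chi_1(C))):
  1*(2)*conj(1) + 1*(-2)*conj(1) + 2*(-sqrt(2))*conj(1) + 2*(0)*conj(1) + 2*(sqrt(2))*conj(1) + 4*(0)*conj(1) + 4*(0)*conj(1)
  = (2) + (-2) + (-2*sqrt(2)) + (0) + (2*sqrt(2)) + (0) + (0)
  = 0.
Dividing by |G| = 16 gives 0/16 = 0, matching the row-orthogonality relation <chi_7, chi_1> = [chi_7 = chi_1].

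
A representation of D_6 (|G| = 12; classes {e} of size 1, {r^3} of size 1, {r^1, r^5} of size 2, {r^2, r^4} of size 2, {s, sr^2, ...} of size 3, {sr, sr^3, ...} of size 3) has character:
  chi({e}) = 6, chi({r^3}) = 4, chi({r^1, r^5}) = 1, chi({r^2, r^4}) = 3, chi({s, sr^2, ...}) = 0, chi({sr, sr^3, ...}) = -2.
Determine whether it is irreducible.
Not irreducible (reducible): <chi, chi> = 7 > 1.

Reasoning: <chi, chi> = (1/|G|) sum_C |C| * |chi(C)|^2 = (1/12)[1*|6|^2 + 1*|4|^2 + 2*|1|^2 + 2*|3|^2 + 3*|0|^2 + 3*|-2|^2]
  = (1/12)[(36) + (16) + (2) + (18) + (0) + (12)] = 84/12 = 7.
A character is irreducible iff <chi, chi> = 1, so this representation is reducible.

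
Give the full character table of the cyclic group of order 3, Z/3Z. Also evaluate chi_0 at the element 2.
Character table of Z/3Z (irreps indexed chi_0,...,chi_2 with chi_k(m) = zeta_3^(k*m), zeta_3 = exp(2*pi*i/3)):
  irrep \ class  {0} (size 1)  {1} (size 1)    {2} (size 1)  
  chi_0          1             1               1             
  chi_1          1             exp(2*I*pi/3)   exp(-2*I*pi/3)
  chi_2          1             exp(-2*I*pi/3)  exp(2*I*pi/3) 

Spot check: chi_0(2) = zeta_3^(0*2) = zeta_3^0 = 1.

Derivation: Z/3Z is abelian, so all 3 irreducible complex representations are 1-dimensional. They are given by chi_k(m) = zeta_3^(k*m) for k = 0,...,2. Row orthogonality: sum_m chi_k(m) conj(chi_l(m)) = 3 * [k = l].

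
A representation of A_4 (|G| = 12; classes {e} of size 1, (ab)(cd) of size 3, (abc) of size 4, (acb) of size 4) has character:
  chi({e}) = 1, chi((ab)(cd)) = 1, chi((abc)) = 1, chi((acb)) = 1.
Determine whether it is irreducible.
Irreducible: <chi, chi> = 1.

Details: <chi, chi> = (1/|G|) sum_C |C| * |chi(C)|^2 = (1/12)[1*|1|^2 + 3*|1|^2 + 4*|1|^2 + 4*|1|^2]
  = (1/12)[(1) + (3) + (4) + (4)] = 12/12 = 1.
(Exp terms are combined using exp(i*s)*conj(exp(i*t)) = exp(i*(s-t)), and sums of them are collapsed using the identity that for every m > 1 the m distinct m-th roots of unity sum to 0, e.g. 1 + exp(2*I*pi/3) + exp(-2*I*pi/3) = 0.)
A character is irreducible iff <chi, chi> = 1, so this representation is irreducible.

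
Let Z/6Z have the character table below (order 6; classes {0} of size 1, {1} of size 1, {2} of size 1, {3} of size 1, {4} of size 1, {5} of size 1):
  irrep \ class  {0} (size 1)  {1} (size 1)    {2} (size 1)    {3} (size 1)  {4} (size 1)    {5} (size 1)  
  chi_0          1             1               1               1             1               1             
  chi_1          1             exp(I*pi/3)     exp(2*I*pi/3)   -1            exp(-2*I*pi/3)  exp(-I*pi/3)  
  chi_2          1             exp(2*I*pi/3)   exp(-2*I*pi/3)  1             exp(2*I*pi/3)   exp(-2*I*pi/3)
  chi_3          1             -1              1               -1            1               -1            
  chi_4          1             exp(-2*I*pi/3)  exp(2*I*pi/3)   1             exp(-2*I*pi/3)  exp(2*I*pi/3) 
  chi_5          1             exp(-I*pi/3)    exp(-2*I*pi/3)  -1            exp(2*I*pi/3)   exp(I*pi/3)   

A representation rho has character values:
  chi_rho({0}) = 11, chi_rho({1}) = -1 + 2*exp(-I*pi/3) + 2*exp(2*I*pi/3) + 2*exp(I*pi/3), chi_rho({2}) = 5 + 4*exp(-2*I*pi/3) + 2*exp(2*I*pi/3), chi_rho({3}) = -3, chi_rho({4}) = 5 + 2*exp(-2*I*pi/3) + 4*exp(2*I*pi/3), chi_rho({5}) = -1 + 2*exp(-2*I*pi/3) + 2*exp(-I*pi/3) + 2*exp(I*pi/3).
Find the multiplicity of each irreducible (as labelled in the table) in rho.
Multiplicities: chi_0: 2, chi_1: 2, chi_2: 2, chi_3: 3, chi_4: 0, chi_5: 2.

Proof sketch: Use <chi_rho, chi> = (1/|G|) sum_C |C| * chi_rho(C) * conj(chi(C)) with |G| = 6 for each irreducible chi in the table:
  <chi_rho, chi_0> = (1/6)[1*(11)*conj(1) + 1*(-1 + 2*exp(-I*pi/3) + 2*exp(2*I*pi/3) + 2*exp(I*pi/3))*conj(1) + 1*(5 + 4*exp(-2*I*pi/3) + 2*exp(2*I*pi/3))*conj(1) + 1*(-3)*conj(1) + 1*(5 + 2*exp(-2*I*pi/3) + 4*exp(2*I*pi/3))*conj(1) + 1*(-1 + 2*exp(-2*I*pi/3) + 2*exp(-I*pi/3) + 2*exp(I*pi/3))*conj(1)]
      = (1/6)[(11) + (-1 + 2*exp(-I*pi/3) + 2*exp(2*I*pi/3) + 2*exp(I*pi/3)) + (5 + 4*exp(-2*I*pi/3) + 2*exp(2*I*pi/3)) + (-3) + (5 + 2*exp(-2*I*pi/3) + 4*exp(2*I*pi/3)) + (-1 + 2*exp(-2*I*pi/3) + 2*exp(-I*pi/3) + 2*exp(I*pi/3))] = 12/6 = 2
  <chi_rho, chi_1> = (1/6)[1*(11)*conj(1) + 1*(-1 + 2*exp(-I*pi/3) + 2*exp(2*I*pi/3) + 2*exp(I*pi/3))*conj(exp(I*pi/3)) + 1*(5 + 4*exp(-2*I*pi/3) + 2*exp(2*I*pi/3))*conj(exp(2*I*pi/3)) + 1*(-3)*conj(-1) + 1*(5 + 2*exp(-2*I*pi/3) + 4*exp(2*I*pi/3))*conj(exp(-2*I*pi/3)) + 1*(-1 + 2*exp(-2*I*pi/3) + 2*exp(-I*pi/3) + 2*exp(I*pi/3))*conj(exp(-I*pi/3))]
      = (1/6)[(11) + (2 + 2*exp(-2*I*pi/3) - exp(-I*pi/3) + 2*exp(I*pi/3)) + (2 + 5*exp(-2*I*pi/3) + 4*exp(2*I*pi/3)) + (3) + (2 + 4*exp(-2*I*pi/3) + 5*exp(2*I*pi/3)) + (2 + 2*exp(-I*pi/3) - exp(I*pi/3) + 2*exp(2*I*pi/3))] = 12/6 = 2
  <chi_rho, chi_2> = (1/6)[1*(11)*conj(1) + 1*(-1 + 2*exp(-I*pi/3) + 2*exp(2*I*pi/3) + 2*exp(I*pi/3))*conj(exp(2*I*pi/3)) + 1*(5 + 4*exp(-2*I*pi/3) + 2*exp(2*I*pi/3))*conj(exp(-2*I*pi/3)) + 1*(-3)*conj(1) + 1*(5 + 2*exp(-2*I*pi/3) + 4*exp(2*I*pi/3))*conj(exp(2*I*pi/3)) + 1*(-1 + 2*exp(-2*I*pi/3) + 2*exp(-I*pi/3) + 2*exp(I*pi/3))*conj(exp(-2*I*pi/3))]
      = (1/6)[(11) + (2*exp(-I*pi/3) - exp(-2*I*pi/3)) + (4 + 2*exp(-2*I*pi/3) + 5*exp(2*I*pi/3)) + (-3) + (4 + 5*exp(-2*I*pi/3) + 2*exp(2*I*pi/3)) + (-exp(2*I*pi/3) + 2*exp(I*pi/3))] = 12/6 = 2
  <chi_rho, chi_3> = (1/6)[1*(11)*conj(1) + 1*(-1 + 2*exp(-I*pi/3) + 2*exp(2*I*pi/3) + 2*exp(I*pi/3))*conj(-1) + 1*(5 + 4*exp(-2*I*pi/3) + 2*exp(2*I*pi/3))*conj(1) + 1*(-3)*conj(-1) + 1*(5 + 2*exp(-2*I*pi/3) + 4*exp(2*I*pi/3))*conj(1) + 1*(-1 + 2*exp(-2*I*pi/3) + 2*exp(-I*pi/3) + 2*exp(I*pi/3))*conj(-1)]
      = (1/6)[(11) + (1 - 2*exp(I*pi/3) - 2*exp(2*I*pi/3) - 2*exp(-I*pi/3)) + (5 + 4*exp(-2*I*pi/3) + 2*exp(2*I*pi/3)) + (3) + (5 + 2*exp(-2*I*pi/3) + 4*exp(2*I*pi/3)) + (1 - 2*exp(I*pi/3) - 2*exp(-I*pi/3) - 2*exp(-2*I*pi/3))] = 18/6 = 3
  <chi_rho, chi_4> = (1/6)[1*(11)*conj(1) + 1*(-1 + 2*exp(-I*pi/3) + 2*exp(2*I*pi/3) + 2*exp(I*pi/3))*conj(exp(-2*I*pi/3)) + 1*(5 + 4*exp(-2*I*pi/3) + 2*exp(2*I*pi/3))*conj(exp(2*I*pi/3)) + 1*(-3)*conj(1) + 1*(5 + 2*exp(-2*I*pi/3) + 4*exp(2*I*pi/3))*conj(exp(-2*I*pi/3)) + 1*(-1 + 2*exp(-2*I*pi/3) + 2*exp(-I*pi/3) + 2*exp(I*pi/3))*conj(exp(2*I*pi/3))]
      = (1/6)[(11) + (-2 + 2*exp(-2*I*pi/3) - exp(2*I*pi/3) + 2*exp(I*pi/3)) + (2 + 5*exp(-2*I*pi/3) + 4*exp(2*I*pi/3)) + (-3) + (2 + 4*exp(-2*I*pi/3) + 5*exp(2*I*pi/3)) + (-2 + 2*exp(-I*pi/3) - exp(-2*I*pi/3) + 2*exp(2*I*pi/3))] = 0/6 = 0
  <chi_rho, chi_5> = (1/6)[1*(11)*conj(1) + 1*(-1 + 2*exp(-I*pi/3) + 2*exp(2*I*pi/3) + 2*exp(I*pi/3))*conj(exp(-I*pi/3)) + 1*(5 + 4*exp(-2*I*pi/3) + 2*exp(2*I*pi/3))*conj(exp(-2*I*pi/3)) + 1*(-3)*conj(-1) + 1*(5 + 2*exp(-2*I*pi/3) + 4*exp(2*I*pi/3))*conj(exp(2*I*pi/3)) + 1*(-1 + 2*exp(-2*I*pi/3) + 2*exp(-I*pi/3) + 2*exp(I*pi/3))*conj(exp(I*pi/3))]
      = (1/6)[(11) + (-exp(I*pi/3) + 2*exp(2*I*pi/3)) + (4 + 2*exp(-2*I*pi/3) + 5*exp(2*I*pi/3)) + (3) + (4 + 5*exp(-2*I*pi/3) + 2*exp(2*I*pi/3)) + (2*exp(-2*I*pi/3) - exp(-I*pi/3))] = 12/6 = 2
(Exp terms are combined using exp(i*s)*conj(exp(i*t)) = exp(i*(s-t)), and sums of them are collapsed using the identity that for every m > 1 the m distinct m-th roots of unity sum to 0, e.g. 1 + exp(2*I*pi/3) + exp(-2*I*pi/3) = 0.)
Dimension check: dim(rho) = sum (mult * dim) = 2*1 + 2*1 + 2*1 + 3*1 + 0*1 + 2*1 = 11 = chi_rho(e) = 11.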